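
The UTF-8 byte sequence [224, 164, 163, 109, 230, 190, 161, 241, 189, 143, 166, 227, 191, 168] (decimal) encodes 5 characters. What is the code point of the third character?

U+6FA1

Offset 0: leading byte 0xE0 = 11100000 → 3-byte char #1 = E0 A4 A3.
Offset 3: leading byte 0x6D = 01101101 → 1-byte char #2 = 6D.
Offset 4: leading byte 0xE6 = 11100110 → 3-byte char #3 = E6 BE A1.
Leading byte 0xE6 = 11100110 matches 1110xxxx → 3-byte sequence.
Byte 1: 0xE6 = 11100110, payload 0110 (4 bits).
Byte 2: 0xBE = 10111110 (10xxxxxx ✓), payload 111110.
Byte 3: 0xA1 = 10100001 (10xxxxxx ✓), payload 100001.
Concatenate: 0110111110100001 = 0x6FA1 (16 bits → U+6FA1).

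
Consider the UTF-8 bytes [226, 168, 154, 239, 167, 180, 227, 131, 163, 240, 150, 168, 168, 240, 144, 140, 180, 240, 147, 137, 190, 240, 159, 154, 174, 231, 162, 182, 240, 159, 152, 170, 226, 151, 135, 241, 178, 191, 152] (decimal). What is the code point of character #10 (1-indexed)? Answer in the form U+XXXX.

U+25C7

Offset 0: leading byte 0xE2 = 11100010 → 3-byte char #1 = E2 A8 9A.
Offset 3: leading byte 0xEF = 11101111 → 3-byte char #2 = EF A7 B4.
Offset 6: leading byte 0xE3 = 11100011 → 3-byte char #3 = E3 83 A3.
Offset 9: leading byte 0xF0 = 11110000 → 4-byte char #4 = F0 96 A8 A8.
Offset 13: leading byte 0xF0 = 11110000 → 4-byte char #5 = F0 90 8C B4.
Offset 17: leading byte 0xF0 = 11110000 → 4-byte char #6 = F0 93 89 BE.
Offset 21: leading byte 0xF0 = 11110000 → 4-byte char #7 = F0 9F 9A AE.
Offset 25: leading byte 0xE7 = 11100111 → 3-byte char #8 = E7 A2 B6.
Offset 28: leading byte 0xF0 = 11110000 → 4-byte char #9 = F0 9F 98 AA.
Offset 32: leading byte 0xE2 = 11100010 → 3-byte char #10 = E2 97 87.
Leading byte 0xE2 = 11100010 matches 1110xxxx → 3-byte sequence.
Byte 1: 0xE2 = 11100010, payload 0010 (4 bits).
Byte 2: 0x97 = 10010111 (10xxxxxx ✓), payload 010111.
Byte 3: 0x87 = 10000111 (10xxxxxx ✓), payload 000111.
Concatenate: 0010010111000111 = 0x25C7 (16 bits → U+25C7).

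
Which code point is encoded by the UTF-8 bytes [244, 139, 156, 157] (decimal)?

Leading byte 0xF4 = 11110100 matches 11110xxx → 4-byte sequence.
Byte 1: 0xF4 = 11110100, payload 100 (3 bits).
Byte 2: 0x8B = 10001011 (10xxxxxx ✓), payload 001011.
Byte 3: 0x9C = 10011100 (10xxxxxx ✓), payload 011100.
Byte 4: 0x9D = 10011101 (10xxxxxx ✓), payload 011101.
Concatenate: 100001011011100011101 = 0x10B71D (21 bits → U+10B71D).

U+10B71D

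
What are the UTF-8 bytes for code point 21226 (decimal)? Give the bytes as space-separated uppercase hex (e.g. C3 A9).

U+52EA = 0x52EA = 21226 decimal. In range U+0800–U+FFFF → 3-byte form: 1110xxxx 10xxxxxx 10xxxxxx.
Binary (16 bits): 0101001011101010.
Split 4+6+6: 0101 | 001011 | 101010.
Byte 1: 11100101 = 0xE5.
Byte 2: 10001011 = 0x8B.
Byte 3: 10101010 = 0xAA.

E5 8B AA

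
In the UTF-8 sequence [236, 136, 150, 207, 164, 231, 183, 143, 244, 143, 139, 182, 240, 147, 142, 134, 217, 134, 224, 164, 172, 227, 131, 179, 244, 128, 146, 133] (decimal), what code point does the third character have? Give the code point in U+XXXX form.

Offset 0: leading byte 0xEC = 11101100 → 3-byte char #1 = EC 88 96.
Offset 3: leading byte 0xCF = 11001111 → 2-byte char #2 = CF A4.
Offset 5: leading byte 0xE7 = 11100111 → 3-byte char #3 = E7 B7 8F.
Leading byte 0xE7 = 11100111 matches 1110xxxx → 3-byte sequence.
Byte 1: 0xE7 = 11100111, payload 0111 (4 bits).
Byte 2: 0xB7 = 10110111 (10xxxxxx ✓), payload 110111.
Byte 3: 0x8F = 10001111 (10xxxxxx ✓), payload 001111.
Concatenate: 0111110111001111 = 0x7DCF (16 bits → U+7DCF).

U+7DCF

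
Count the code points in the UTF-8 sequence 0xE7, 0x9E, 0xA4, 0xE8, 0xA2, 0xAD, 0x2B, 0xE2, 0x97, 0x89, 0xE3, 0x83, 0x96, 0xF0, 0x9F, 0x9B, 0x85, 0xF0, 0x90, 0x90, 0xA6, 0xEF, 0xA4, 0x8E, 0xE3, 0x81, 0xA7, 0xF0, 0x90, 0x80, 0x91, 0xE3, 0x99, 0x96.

11

Byte at offset 0: 0xE7 = 11100111 → 3-byte char (#1). Advance 3.
Byte at offset 3: 0xE8 = 11101000 → 3-byte char (#2). Advance 3.
Byte at offset 6: 0x2B = 00101011 → 1-byte char (#3). Advance 1.
Byte at offset 7: 0xE2 = 11100010 → 3-byte char (#4). Advance 3.
Byte at offset 10: 0xE3 = 11100011 → 3-byte char (#5). Advance 3.
Byte at offset 13: 0xF0 = 11110000 → 4-byte char (#6). Advance 4.
Byte at offset 17: 0xF0 = 11110000 → 4-byte char (#7). Advance 4.
Byte at offset 21: 0xEF = 11101111 → 3-byte char (#8). Advance 3.
Byte at offset 24: 0xE3 = 11100011 → 3-byte char (#9). Advance 3.
Byte at offset 27: 0xF0 = 11110000 → 4-byte char (#10). Advance 4.
Byte at offset 31: 0xE3 = 11100011 → 3-byte char (#11). Advance 3.
Reached end at offset 34 after 11 code points.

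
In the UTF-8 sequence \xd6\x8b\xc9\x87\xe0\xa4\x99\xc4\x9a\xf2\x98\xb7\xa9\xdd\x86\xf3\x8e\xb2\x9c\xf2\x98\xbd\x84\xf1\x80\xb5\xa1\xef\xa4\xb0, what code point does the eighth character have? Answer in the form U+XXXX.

Offset 0: leading byte 0xD6 = 11010110 → 2-byte char #1 = D6 8B.
Offset 2: leading byte 0xC9 = 11001001 → 2-byte char #2 = C9 87.
Offset 4: leading byte 0xE0 = 11100000 → 3-byte char #3 = E0 A4 99.
Offset 7: leading byte 0xC4 = 11000100 → 2-byte char #4 = C4 9A.
Offset 9: leading byte 0xF2 = 11110010 → 4-byte char #5 = F2 98 B7 A9.
Offset 13: leading byte 0xDD = 11011101 → 2-byte char #6 = DD 86.
Offset 15: leading byte 0xF3 = 11110011 → 4-byte char #7 = F3 8E B2 9C.
Offset 19: leading byte 0xF2 = 11110010 → 4-byte char #8 = F2 98 BD 84.
Leading byte 0xF2 = 11110010 matches 11110xxx → 4-byte sequence.
Byte 1: 0xF2 = 11110010, payload 010 (3 bits).
Byte 2: 0x98 = 10011000 (10xxxxxx ✓), payload 011000.
Byte 3: 0xBD = 10111101 (10xxxxxx ✓), payload 111101.
Byte 4: 0x84 = 10000100 (10xxxxxx ✓), payload 000100.
Concatenate: 010011000111101000100 = 0x98F44 (21 bits → U+98F44).

U+98F44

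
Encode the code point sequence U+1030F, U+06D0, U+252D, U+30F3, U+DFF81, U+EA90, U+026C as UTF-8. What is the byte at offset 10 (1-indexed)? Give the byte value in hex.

0xE3

1-indexed offset 10 is 0-indexed offset 9.
U+1030F → 4-byte form F0 90 8C 8F at offsets 0–3.
U+06D0 → 2-byte form DB 90 at offsets 4–5.
U+252D → 3-byte form E2 94 AD at offsets 6–8.
U+30F3 → 3-byte form E3 83 B3 at offsets 9–11.
Offset 9 falls in char 4's range; it's byte 1 of E3 83 B3 = 0xE3.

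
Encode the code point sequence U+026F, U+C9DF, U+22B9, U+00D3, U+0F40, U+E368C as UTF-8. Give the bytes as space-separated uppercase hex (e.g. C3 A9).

U+026F: 2-byte form → C9 AF.
U+C9DF: 3-byte form → EC A7 9F.
U+22B9: 3-byte form → E2 8A B9.
U+00D3: 2-byte form → C3 93.
U+0F40: 3-byte form → E0 BD 80.
U+E368C: 4-byte form → F3 A3 9A 8C.
Concatenated (17 bytes): C9 AF EC A7 9F E2 8A B9 C3 93 E0 BD 80 F3 A3 9A 8C.

C9 AF EC A7 9F E2 8A B9 C3 93 E0 BD 80 F3 A3 9A 8C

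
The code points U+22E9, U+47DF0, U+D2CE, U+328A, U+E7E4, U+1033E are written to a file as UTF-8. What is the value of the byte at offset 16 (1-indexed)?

0xA4

1-indexed offset 16 is 0-indexed offset 15.
U+22E9 → 3-byte form E2 8B A9 at offsets 0–2.
U+47DF0 → 4-byte form F1 87 B7 B0 at offsets 3–6.
U+D2CE → 3-byte form ED 8B 8E at offsets 7–9.
U+328A → 3-byte form E3 8A 8A at offsets 10–12.
U+E7E4 → 3-byte form EE 9F A4 at offsets 13–15.
Offset 15 falls in char 5's range; it's byte 3 of EE 9F A4 = 0xA4.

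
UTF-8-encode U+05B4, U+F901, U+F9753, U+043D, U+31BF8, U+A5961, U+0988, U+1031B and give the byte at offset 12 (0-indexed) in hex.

U+05B4 → 2-byte form D6 B4 at offsets 0–1.
U+F901 → 3-byte form EF A4 81 at offsets 2–4.
U+F9753 → 4-byte form F3 B9 9D 93 at offsets 5–8.
U+043D → 2-byte form D0 BD at offsets 9–10.
U+31BF8 → 4-byte form F0 B1 AF B8 at offsets 11–14.
Offset 12 falls in char 5's range; it's byte 2 of F0 B1 AF B8 = 0xB1.

0xB1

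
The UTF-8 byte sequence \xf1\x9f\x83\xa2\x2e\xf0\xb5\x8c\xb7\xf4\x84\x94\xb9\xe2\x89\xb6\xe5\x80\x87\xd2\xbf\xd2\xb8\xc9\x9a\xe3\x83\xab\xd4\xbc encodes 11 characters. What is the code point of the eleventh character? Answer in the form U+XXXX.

Offset 0: leading byte 0xF1 = 11110001 → 4-byte char #1 = F1 9F 83 A2.
Offset 4: leading byte 0x2E = 00101110 → 1-byte char #2 = 2E.
Offset 5: leading byte 0xF0 = 11110000 → 4-byte char #3 = F0 B5 8C B7.
Offset 9: leading byte 0xF4 = 11110100 → 4-byte char #4 = F4 84 94 B9.
Offset 13: leading byte 0xE2 = 11100010 → 3-byte char #5 = E2 89 B6.
Offset 16: leading byte 0xE5 = 11100101 → 3-byte char #6 = E5 80 87.
Offset 19: leading byte 0xD2 = 11010010 → 2-byte char #7 = D2 BF.
Offset 21: leading byte 0xD2 = 11010010 → 2-byte char #8 = D2 B8.
Offset 23: leading byte 0xC9 = 11001001 → 2-byte char #9 = C9 9A.
Offset 25: leading byte 0xE3 = 11100011 → 3-byte char #10 = E3 83 AB.
Offset 28: leading byte 0xD4 = 11010100 → 2-byte char #11 = D4 BC.
Leading byte 0xD4 = 11010100 matches 110xxxxx → 2-byte sequence.
Byte 1: 0xD4 = 11010100, payload 10100 (5 bits).
Byte 2: 0xBC = 10111100 (10xxxxxx ✓), payload 111100.
Concatenate: 10100111100 = 0x53C (11 bits → U+053C).

U+053C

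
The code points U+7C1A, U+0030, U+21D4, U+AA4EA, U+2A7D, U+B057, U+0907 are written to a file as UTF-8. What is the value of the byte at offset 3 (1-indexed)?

1-indexed offset 3 is 0-indexed offset 2.
U+7C1A → 3-byte form E7 B0 9A at offsets 0–2.
Offset 2 falls in char 1's range; it's byte 3 of E7 B0 9A = 0x9A.

0x9A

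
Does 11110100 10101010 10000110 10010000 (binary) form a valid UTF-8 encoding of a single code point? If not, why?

Leading byte 0xF4 = 11110100 → 4-byte form.
Payload = 0x12A190, which exceeds U+10FFFF, the maximum Unicode code point. (Leading bytes F5–FF, or F4 followed by ≥ 0x90, are invalid.)

invalid (encodes a value above U+10FFFF)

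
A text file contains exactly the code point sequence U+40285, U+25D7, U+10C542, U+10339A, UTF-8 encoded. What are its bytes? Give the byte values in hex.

U+40285: 4-byte form → F1 80 8A 85.
U+25D7: 3-byte form → E2 97 97.
U+10C542: 4-byte form → F4 8C 95 82.
U+10339A: 4-byte form → F4 83 8E 9A.
Concatenated (15 bytes): F1 80 8A 85 E2 97 97 F4 8C 95 82 F4 83 8E 9A.

F1 80 8A 85 E2 97 97 F4 8C 95 82 F4 83 8E 9A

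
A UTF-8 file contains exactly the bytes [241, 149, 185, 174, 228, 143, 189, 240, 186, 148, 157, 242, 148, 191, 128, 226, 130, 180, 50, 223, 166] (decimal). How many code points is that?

7

Byte at offset 0: 0xF1 = 11110001 → 4-byte char (#1). Advance 4.
Byte at offset 4: 0xE4 = 11100100 → 3-byte char (#2). Advance 3.
Byte at offset 7: 0xF0 = 11110000 → 4-byte char (#3). Advance 4.
Byte at offset 11: 0xF2 = 11110010 → 4-byte char (#4). Advance 4.
Byte at offset 15: 0xE2 = 11100010 → 3-byte char (#5). Advance 3.
Byte at offset 18: 0x32 = 00110010 → 1-byte char (#6). Advance 1.
Byte at offset 19: 0xDF = 11011111 → 2-byte char (#7). Advance 2.
Reached end at offset 21 after 7 code points.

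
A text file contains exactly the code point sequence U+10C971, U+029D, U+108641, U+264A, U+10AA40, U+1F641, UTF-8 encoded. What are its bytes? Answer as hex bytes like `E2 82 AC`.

U+10C971: 4-byte form → F4 8C A5 B1.
U+029D: 2-byte form → CA 9D.
U+108641: 4-byte form → F4 88 99 81.
U+264A: 3-byte form → E2 99 8A.
U+10AA40: 4-byte form → F4 8A A9 80.
U+1F641: 4-byte form → F0 9F 99 81.
Concatenated (21 bytes): F4 8C A5 B1 CA 9D F4 88 99 81 E2 99 8A F4 8A A9 80 F0 9F 99 81.

F4 8C A5 B1 CA 9D F4 88 99 81 E2 99 8A F4 8A A9 80 F0 9F 99 81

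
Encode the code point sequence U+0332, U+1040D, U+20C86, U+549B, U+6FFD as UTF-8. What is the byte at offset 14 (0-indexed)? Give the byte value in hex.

U+0332 → 2-byte form CC B2 at offsets 0–1.
U+1040D → 4-byte form F0 90 90 8D at offsets 2–5.
U+20C86 → 4-byte form F0 A0 B2 86 at offsets 6–9.
U+549B → 3-byte form E5 92 9B at offsets 10–12.
U+6FFD → 3-byte form E6 BF BD at offsets 13–15.
Offset 14 falls in char 5's range; it's byte 2 of E6 BF BD = 0xBF.

0xBF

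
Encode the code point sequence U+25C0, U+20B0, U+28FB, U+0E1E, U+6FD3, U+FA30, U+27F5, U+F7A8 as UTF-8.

E2 97 80 E2 82 B0 E2 A3 BB E0 B8 9E E6 BF 93 EF A8 B0 E2 9F B5 EF 9E A8

U+25C0: 3-byte form → E2 97 80.
U+20B0: 3-byte form → E2 82 B0.
U+28FB: 3-byte form → E2 A3 BB.
U+0E1E: 3-byte form → E0 B8 9E.
U+6FD3: 3-byte form → E6 BF 93.
U+FA30: 3-byte form → EF A8 B0.
U+27F5: 3-byte form → E2 9F B5.
U+F7A8: 3-byte form → EF 9E A8.
Concatenated (24 bytes): E2 97 80 E2 82 B0 E2 A3 BB E0 B8 9E E6 BF 93 EF A8 B0 E2 9F B5 EF 9E A8.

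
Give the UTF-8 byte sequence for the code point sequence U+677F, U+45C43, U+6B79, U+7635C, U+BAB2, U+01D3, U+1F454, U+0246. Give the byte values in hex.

U+677F: 3-byte form → E6 9D BF.
U+45C43: 4-byte form → F1 85 B1 83.
U+6B79: 3-byte form → E6 AD B9.
U+7635C: 4-byte form → F1 B6 8D 9C.
U+BAB2: 3-byte form → EB AA B2.
U+01D3: 2-byte form → C7 93.
U+1F454: 4-byte form → F0 9F 91 94.
U+0246: 2-byte form → C9 86.
Concatenated (25 bytes): E6 9D BF F1 85 B1 83 E6 AD B9 F1 B6 8D 9C EB AA B2 C7 93 F0 9F 91 94 C9 86.

E6 9D BF F1 85 B1 83 E6 AD B9 F1 B6 8D 9C EB AA B2 C7 93 F0 9F 91 94 C9 86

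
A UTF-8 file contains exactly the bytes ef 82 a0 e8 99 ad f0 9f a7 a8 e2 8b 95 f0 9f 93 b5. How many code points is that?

Byte at offset 0: 0xEF = 11101111 → 3-byte char (#1). Advance 3.
Byte at offset 3: 0xE8 = 11101000 → 3-byte char (#2). Advance 3.
Byte at offset 6: 0xF0 = 11110000 → 4-byte char (#3). Advance 4.
Byte at offset 10: 0xE2 = 11100010 → 3-byte char (#4). Advance 3.
Byte at offset 13: 0xF0 = 11110000 → 4-byte char (#5). Advance 4.
Reached end at offset 17 after 5 code points.

5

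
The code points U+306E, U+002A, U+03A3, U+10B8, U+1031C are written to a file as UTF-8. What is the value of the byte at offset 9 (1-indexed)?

1-indexed offset 9 is 0-indexed offset 8.
U+306E → 3-byte form E3 81 AE at offsets 0–2.
U+002A → 1-byte form 2A at offsets 3–3.
U+03A3 → 2-byte form CE A3 at offsets 4–5.
U+10B8 → 3-byte form E1 82 B8 at offsets 6–8.
Offset 8 falls in char 4's range; it's byte 3 of E1 82 B8 = 0xB8.

0xB8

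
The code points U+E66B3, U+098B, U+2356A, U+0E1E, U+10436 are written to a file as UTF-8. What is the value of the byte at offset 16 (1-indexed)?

1-indexed offset 16 is 0-indexed offset 15.
U+E66B3 → 4-byte form F3 A6 9A B3 at offsets 0–3.
U+098B → 3-byte form E0 A6 8B at offsets 4–6.
U+2356A → 4-byte form F0 A3 95 AA at offsets 7–10.
U+0E1E → 3-byte form E0 B8 9E at offsets 11–13.
U+10436 → 4-byte form F0 90 90 B6 at offsets 14–17.
Offset 15 falls in char 5's range; it's byte 2 of F0 90 90 B6 = 0x90.

0x90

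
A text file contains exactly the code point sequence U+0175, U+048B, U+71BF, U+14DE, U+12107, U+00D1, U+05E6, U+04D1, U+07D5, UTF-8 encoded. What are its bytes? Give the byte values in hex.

U+0175: 2-byte form → C5 B5.
U+048B: 2-byte form → D2 8B.
U+71BF: 3-byte form → E7 86 BF.
U+14DE: 3-byte form → E1 93 9E.
U+12107: 4-byte form → F0 92 84 87.
U+00D1: 2-byte form → C3 91.
U+05E6: 2-byte form → D7 A6.
U+04D1: 2-byte form → D3 91.
U+07D5: 2-byte form → DF 95.
Concatenated (22 bytes): C5 B5 D2 8B E7 86 BF E1 93 9E F0 92 84 87 C3 91 D7 A6 D3 91 DF 95.

C5 B5 D2 8B E7 86 BF E1 93 9E F0 92 84 87 C3 91 D7 A6 D3 91 DF 95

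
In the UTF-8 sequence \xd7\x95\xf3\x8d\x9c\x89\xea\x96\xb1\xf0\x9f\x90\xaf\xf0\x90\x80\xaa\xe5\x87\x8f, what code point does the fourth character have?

U+1F42F

Offset 0: leading byte 0xD7 = 11010111 → 2-byte char #1 = D7 95.
Offset 2: leading byte 0xF3 = 11110011 → 4-byte char #2 = F3 8D 9C 89.
Offset 6: leading byte 0xEA = 11101010 → 3-byte char #3 = EA 96 B1.
Offset 9: leading byte 0xF0 = 11110000 → 4-byte char #4 = F0 9F 90 AF.
Leading byte 0xF0 = 11110000 matches 11110xxx → 4-byte sequence.
Byte 1: 0xF0 = 11110000, payload 000 (3 bits).
Byte 2: 0x9F = 10011111 (10xxxxxx ✓), payload 011111.
Byte 3: 0x90 = 10010000 (10xxxxxx ✓), payload 010000.
Byte 4: 0xAF = 10101111 (10xxxxxx ✓), payload 101111.
Concatenate: 000011111010000101111 = 0x1F42F (21 bits → U+1F42F).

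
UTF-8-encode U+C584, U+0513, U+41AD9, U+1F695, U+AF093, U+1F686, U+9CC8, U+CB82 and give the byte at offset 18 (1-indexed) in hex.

1-indexed offset 18 is 0-indexed offset 17.
U+C584 → 3-byte form EC 96 84 at offsets 0–2.
U+0513 → 2-byte form D4 93 at offsets 3–4.
U+41AD9 → 4-byte form F1 81 AB 99 at offsets 5–8.
U+1F695 → 4-byte form F0 9F 9A 95 at offsets 9–12.
U+AF093 → 4-byte form F2 AF 82 93 at offsets 13–16.
U+1F686 → 4-byte form F0 9F 9A 86 at offsets 17–20.
Offset 17 falls in char 6's range; it's byte 1 of F0 9F 9A 86 = 0xF0.

0xF0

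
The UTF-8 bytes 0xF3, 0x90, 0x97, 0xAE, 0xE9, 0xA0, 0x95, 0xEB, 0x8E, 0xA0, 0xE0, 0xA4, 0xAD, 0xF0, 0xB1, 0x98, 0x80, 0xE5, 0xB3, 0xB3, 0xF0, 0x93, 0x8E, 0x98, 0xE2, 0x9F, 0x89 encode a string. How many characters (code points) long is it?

Byte at offset 0: 0xF3 = 11110011 → 4-byte char (#1). Advance 4.
Byte at offset 4: 0xE9 = 11101001 → 3-byte char (#2). Advance 3.
Byte at offset 7: 0xEB = 11101011 → 3-byte char (#3). Advance 3.
Byte at offset 10: 0xE0 = 11100000 → 3-byte char (#4). Advance 3.
Byte at offset 13: 0xF0 = 11110000 → 4-byte char (#5). Advance 4.
Byte at offset 17: 0xE5 = 11100101 → 3-byte char (#6). Advance 3.
Byte at offset 20: 0xF0 = 11110000 → 4-byte char (#7). Advance 4.
Byte at offset 24: 0xE2 = 11100010 → 3-byte char (#8). Advance 3.
Reached end at offset 27 after 8 code points.

8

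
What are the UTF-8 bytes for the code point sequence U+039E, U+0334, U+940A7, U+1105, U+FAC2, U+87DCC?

CE 9E CC B4 F2 94 82 A7 E1 84 85 EF AB 82 F2 87 B7 8C

U+039E: 2-byte form → CE 9E.
U+0334: 2-byte form → CC B4.
U+940A7: 4-byte form → F2 94 82 A7.
U+1105: 3-byte form → E1 84 85.
U+FAC2: 3-byte form → EF AB 82.
U+87DCC: 4-byte form → F2 87 B7 8C.
Concatenated (18 bytes): CE 9E CC B4 F2 94 82 A7 E1 84 85 EF AB 82 F2 87 B7 8C.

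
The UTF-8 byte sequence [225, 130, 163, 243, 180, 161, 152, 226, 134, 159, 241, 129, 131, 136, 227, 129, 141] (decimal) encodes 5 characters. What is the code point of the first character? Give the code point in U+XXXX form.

Offset 0: leading byte 0xE1 = 11100001 → 3-byte char #1 = E1 82 A3.
Leading byte 0xE1 = 11100001 matches 1110xxxx → 3-byte sequence.
Byte 1: 0xE1 = 11100001, payload 0001 (4 bits).
Byte 2: 0x82 = 10000010 (10xxxxxx ✓), payload 000010.
Byte 3: 0xA3 = 10100011 (10xxxxxx ✓), payload 100011.
Concatenate: 0001000010100011 = 0x10A3 (16 bits → U+10A3).

U+10A3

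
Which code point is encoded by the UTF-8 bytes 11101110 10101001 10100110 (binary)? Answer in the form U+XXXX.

Leading byte 0xEE = 11101110 matches 1110xxxx → 3-byte sequence.
Byte 1: 0xEE = 11101110, payload 1110 (4 bits).
Byte 2: 0xA9 = 10101001 (10xxxxxx ✓), payload 101001.
Byte 3: 0xA6 = 10100110 (10xxxxxx ✓), payload 100110.
Concatenate: 1110101001100110 = 0xEA66 (16 bits → U+EA66).

U+EA66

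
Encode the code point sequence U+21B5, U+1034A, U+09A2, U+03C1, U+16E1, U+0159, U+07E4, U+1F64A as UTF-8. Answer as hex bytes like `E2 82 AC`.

E2 86 B5 F0 90 8D 8A E0 A6 A2 CF 81 E1 9B A1 C5 99 DF A4 F0 9F 99 8A

U+21B5: 3-byte form → E2 86 B5.
U+1034A: 4-byte form → F0 90 8D 8A.
U+09A2: 3-byte form → E0 A6 A2.
U+03C1: 2-byte form → CF 81.
U+16E1: 3-byte form → E1 9B A1.
U+0159: 2-byte form → C5 99.
U+07E4: 2-byte form → DF A4.
U+1F64A: 4-byte form → F0 9F 99 8A.
Concatenated (23 bytes): E2 86 B5 F0 90 8D 8A E0 A6 A2 CF 81 E1 9B A1 C5 99 DF A4 F0 9F 99 8A.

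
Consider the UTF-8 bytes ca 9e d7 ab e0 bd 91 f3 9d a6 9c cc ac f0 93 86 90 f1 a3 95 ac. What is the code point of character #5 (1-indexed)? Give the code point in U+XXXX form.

Offset 0: leading byte 0xCA = 11001010 → 2-byte char #1 = CA 9E.
Offset 2: leading byte 0xD7 = 11010111 → 2-byte char #2 = D7 AB.
Offset 4: leading byte 0xE0 = 11100000 → 3-byte char #3 = E0 BD 91.
Offset 7: leading byte 0xF3 = 11110011 → 4-byte char #4 = F3 9D A6 9C.
Offset 11: leading byte 0xCC = 11001100 → 2-byte char #5 = CC AC.
Leading byte 0xCC = 11001100 matches 110xxxxx → 2-byte sequence.
Byte 1: 0xCC = 11001100, payload 01100 (5 bits).
Byte 2: 0xAC = 10101100 (10xxxxxx ✓), payload 101100.
Concatenate: 01100101100 = 0x32C (11 bits → U+032C).

U+032C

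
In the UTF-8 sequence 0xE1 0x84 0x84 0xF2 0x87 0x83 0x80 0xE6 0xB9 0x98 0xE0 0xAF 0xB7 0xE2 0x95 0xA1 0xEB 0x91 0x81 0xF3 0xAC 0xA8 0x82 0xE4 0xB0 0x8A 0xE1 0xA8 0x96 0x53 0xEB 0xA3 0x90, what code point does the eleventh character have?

Offset 0: leading byte 0xE1 = 11100001 → 3-byte char #1 = E1 84 84.
Offset 3: leading byte 0xF2 = 11110010 → 4-byte char #2 = F2 87 83 80.
Offset 7: leading byte 0xE6 = 11100110 → 3-byte char #3 = E6 B9 98.
Offset 10: leading byte 0xE0 = 11100000 → 3-byte char #4 = E0 AF B7.
Offset 13: leading byte 0xE2 = 11100010 → 3-byte char #5 = E2 95 A1.
Offset 16: leading byte 0xEB = 11101011 → 3-byte char #6 = EB 91 81.
Offset 19: leading byte 0xF3 = 11110011 → 4-byte char #7 = F3 AC A8 82.
Offset 23: leading byte 0xE4 = 11100100 → 3-byte char #8 = E4 B0 8A.
Offset 26: leading byte 0xE1 = 11100001 → 3-byte char #9 = E1 A8 96.
Offset 29: leading byte 0x53 = 01010011 → 1-byte char #10 = 53.
Offset 30: leading byte 0xEB = 11101011 → 3-byte char #11 = EB A3 90.
Leading byte 0xEB = 11101011 matches 1110xxxx → 3-byte sequence.
Byte 1: 0xEB = 11101011, payload 1011 (4 bits).
Byte 2: 0xA3 = 10100011 (10xxxxxx ✓), payload 100011.
Byte 3: 0x90 = 10010000 (10xxxxxx ✓), payload 010000.
Concatenate: 1011100011010000 = 0xB8D0 (16 bits → U+B8D0).

U+B8D0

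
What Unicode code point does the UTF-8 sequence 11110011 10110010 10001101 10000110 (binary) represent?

U+F2346

Leading byte 0xF3 = 11110011 matches 11110xxx → 4-byte sequence.
Byte 1: 0xF3 = 11110011, payload 011 (3 bits).
Byte 2: 0xB2 = 10110010 (10xxxxxx ✓), payload 110010.
Byte 3: 0x8D = 10001101 (10xxxxxx ✓), payload 001101.
Byte 4: 0x86 = 10000110 (10xxxxxx ✓), payload 000110.
Concatenate: 011110010001101000110 = 0xF2346 (21 bits → U+F2346).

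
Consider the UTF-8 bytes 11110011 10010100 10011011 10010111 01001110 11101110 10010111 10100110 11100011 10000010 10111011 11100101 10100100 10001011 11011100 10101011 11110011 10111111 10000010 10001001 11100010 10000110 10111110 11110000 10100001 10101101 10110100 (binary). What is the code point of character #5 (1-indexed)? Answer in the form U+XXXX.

U+590B

Offset 0: leading byte 0xF3 = 11110011 → 4-byte char #1 = F3 94 9B 97.
Offset 4: leading byte 0x4E = 01001110 → 1-byte char #2 = 4E.
Offset 5: leading byte 0xEE = 11101110 → 3-byte char #3 = EE 97 A6.
Offset 8: leading byte 0xE3 = 11100011 → 3-byte char #4 = E3 82 BB.
Offset 11: leading byte 0xE5 = 11100101 → 3-byte char #5 = E5 A4 8B.
Leading byte 0xE5 = 11100101 matches 1110xxxx → 3-byte sequence.
Byte 1: 0xE5 = 11100101, payload 0101 (4 bits).
Byte 2: 0xA4 = 10100100 (10xxxxxx ✓), payload 100100.
Byte 3: 0x8B = 10001011 (10xxxxxx ✓), payload 001011.
Concatenate: 0101100100001011 = 0x590B (16 bits → U+590B).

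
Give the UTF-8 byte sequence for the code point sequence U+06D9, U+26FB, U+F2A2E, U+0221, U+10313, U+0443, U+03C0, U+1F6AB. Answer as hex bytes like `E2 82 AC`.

DB 99 E2 9B BB F3 B2 A8 AE C8 A1 F0 90 8C 93 D1 83 CF 80 F0 9F 9A AB

U+06D9: 2-byte form → DB 99.
U+26FB: 3-byte form → E2 9B BB.
U+F2A2E: 4-byte form → F3 B2 A8 AE.
U+0221: 2-byte form → C8 A1.
U+10313: 4-byte form → F0 90 8C 93.
U+0443: 2-byte form → D1 83.
U+03C0: 2-byte form → CF 80.
U+1F6AB: 4-byte form → F0 9F 9A AB.
Concatenated (23 bytes): DB 99 E2 9B BB F3 B2 A8 AE C8 A1 F0 90 8C 93 D1 83 CF 80 F0 9F 9A AB.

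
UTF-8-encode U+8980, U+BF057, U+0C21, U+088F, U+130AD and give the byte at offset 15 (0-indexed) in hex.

0x82

U+8980 → 3-byte form E8 A6 80 at offsets 0–2.
U+BF057 → 4-byte form F2 BF 81 97 at offsets 3–6.
U+0C21 → 3-byte form E0 B0 A1 at offsets 7–9.
U+088F → 3-byte form E0 A2 8F at offsets 10–12.
U+130AD → 4-byte form F0 93 82 AD at offsets 13–16.
Offset 15 falls in char 5's range; it's byte 3 of F0 93 82 AD = 0x82.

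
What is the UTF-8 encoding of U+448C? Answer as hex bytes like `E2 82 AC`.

U+448C = 0x448C = 17548 decimal. In range U+0800–U+FFFF → 3-byte form: 1110xxxx 10xxxxxx 10xxxxxx.
Binary (16 bits): 0100010010001100.
Split 4+6+6: 0100 | 010010 | 001100.
Byte 1: 11100100 = 0xE4.
Byte 2: 10010010 = 0x92.
Byte 3: 10001100 = 0x8C.

E4 92 8C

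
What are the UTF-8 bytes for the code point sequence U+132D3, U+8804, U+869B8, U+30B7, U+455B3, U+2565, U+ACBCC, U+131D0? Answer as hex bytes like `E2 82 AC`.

F0 93 8B 93 E8 A0 84 F2 86 A6 B8 E3 82 B7 F1 85 96 B3 E2 95 A5 F2 AC AF 8C F0 93 87 90

U+132D3: 4-byte form → F0 93 8B 93.
U+8804: 3-byte form → E8 A0 84.
U+869B8: 4-byte form → F2 86 A6 B8.
U+30B7: 3-byte form → E3 82 B7.
U+455B3: 4-byte form → F1 85 96 B3.
U+2565: 3-byte form → E2 95 A5.
U+ACBCC: 4-byte form → F2 AC AF 8C.
U+131D0: 4-byte form → F0 93 87 90.
Concatenated (29 bytes): F0 93 8B 93 E8 A0 84 F2 86 A6 B8 E3 82 B7 F1 85 96 B3 E2 95 A5 F2 AC AF 8C F0 93 87 90.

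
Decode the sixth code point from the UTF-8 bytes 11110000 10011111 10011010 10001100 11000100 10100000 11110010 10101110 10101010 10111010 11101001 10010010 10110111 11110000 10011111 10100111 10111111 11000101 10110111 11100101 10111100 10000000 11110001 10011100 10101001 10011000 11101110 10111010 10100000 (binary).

Offset 0: leading byte 0xF0 = 11110000 → 4-byte char #1 = F0 9F 9A 8C.
Offset 4: leading byte 0xC4 = 11000100 → 2-byte char #2 = C4 A0.
Offset 6: leading byte 0xF2 = 11110010 → 4-byte char #3 = F2 AE AA BA.
Offset 10: leading byte 0xE9 = 11101001 → 3-byte char #4 = E9 92 B7.
Offset 13: leading byte 0xF0 = 11110000 → 4-byte char #5 = F0 9F A7 BF.
Offset 17: leading byte 0xC5 = 11000101 → 2-byte char #6 = C5 B7.
Leading byte 0xC5 = 11000101 matches 110xxxxx → 2-byte sequence.
Byte 1: 0xC5 = 11000101, payload 00101 (5 bits).
Byte 2: 0xB7 = 10110111 (10xxxxxx ✓), payload 110111.
Concatenate: 00101110111 = 0x177 (11 bits → U+0177).

U+0177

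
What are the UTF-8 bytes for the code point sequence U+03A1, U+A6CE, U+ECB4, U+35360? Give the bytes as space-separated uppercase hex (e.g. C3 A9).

CE A1 EA 9B 8E EE B2 B4 F0 B5 8D A0

U+03A1: 2-byte form → CE A1.
U+A6CE: 3-byte form → EA 9B 8E.
U+ECB4: 3-byte form → EE B2 B4.
U+35360: 4-byte form → F0 B5 8D A0.
Concatenated (12 bytes): CE A1 EA 9B 8E EE B2 B4 F0 B5 8D A0.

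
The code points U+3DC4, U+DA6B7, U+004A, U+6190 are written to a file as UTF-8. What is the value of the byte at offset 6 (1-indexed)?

0x9A

1-indexed offset 6 is 0-indexed offset 5.
U+3DC4 → 3-byte form E3 B7 84 at offsets 0–2.
U+DA6B7 → 4-byte form F3 9A 9A B7 at offsets 3–6.
Offset 5 falls in char 2's range; it's byte 3 of F3 9A 9A B7 = 0x9A.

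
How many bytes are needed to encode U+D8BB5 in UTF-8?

4

U+D8BB5 = 0xD8BB5. UTF-8 uses 1 byte below 0x80, 2 below 0x800, 3 below 0x10000, 4 up to 0x10FFFF. 0xD8BB5 is in U+10000–U+10FFFF → 4 bytes.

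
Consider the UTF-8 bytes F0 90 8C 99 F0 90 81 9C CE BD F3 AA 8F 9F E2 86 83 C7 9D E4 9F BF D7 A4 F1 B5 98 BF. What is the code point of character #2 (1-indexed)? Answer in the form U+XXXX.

Offset 0: leading byte 0xF0 = 11110000 → 4-byte char #1 = F0 90 8C 99.
Offset 4: leading byte 0xF0 = 11110000 → 4-byte char #2 = F0 90 81 9C.
Leading byte 0xF0 = 11110000 matches 11110xxx → 4-byte sequence.
Byte 1: 0xF0 = 11110000, payload 000 (3 bits).
Byte 2: 0x90 = 10010000 (10xxxxxx ✓), payload 010000.
Byte 3: 0x81 = 10000001 (10xxxxxx ✓), payload 000001.
Byte 4: 0x9C = 10011100 (10xxxxxx ✓), payload 011100.
Concatenate: 000010000000001011100 = 0x1005C (21 bits → U+1005C).

U+1005C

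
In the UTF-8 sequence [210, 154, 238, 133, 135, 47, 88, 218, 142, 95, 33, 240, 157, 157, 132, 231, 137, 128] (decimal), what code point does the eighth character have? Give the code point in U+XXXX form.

U+1D744

Offset 0: leading byte 0xD2 = 11010010 → 2-byte char #1 = D2 9A.
Offset 2: leading byte 0xEE = 11101110 → 3-byte char #2 = EE 85 87.
Offset 5: leading byte 0x2F = 00101111 → 1-byte char #3 = 2F.
Offset 6: leading byte 0x58 = 01011000 → 1-byte char #4 = 58.
Offset 7: leading byte 0xDA = 11011010 → 2-byte char #5 = DA 8E.
Offset 9: leading byte 0x5F = 01011111 → 1-byte char #6 = 5F.
Offset 10: leading byte 0x21 = 00100001 → 1-byte char #7 = 21.
Offset 11: leading byte 0xF0 = 11110000 → 4-byte char #8 = F0 9D 9D 84.
Leading byte 0xF0 = 11110000 matches 11110xxx → 4-byte sequence.
Byte 1: 0xF0 = 11110000, payload 000 (3 bits).
Byte 2: 0x9D = 10011101 (10xxxxxx ✓), payload 011101.
Byte 3: 0x9D = 10011101 (10xxxxxx ✓), payload 011101.
Byte 4: 0x84 = 10000100 (10xxxxxx ✓), payload 000100.
Concatenate: 000011101011101000100 = 0x1D744 (21 bits → U+1D744).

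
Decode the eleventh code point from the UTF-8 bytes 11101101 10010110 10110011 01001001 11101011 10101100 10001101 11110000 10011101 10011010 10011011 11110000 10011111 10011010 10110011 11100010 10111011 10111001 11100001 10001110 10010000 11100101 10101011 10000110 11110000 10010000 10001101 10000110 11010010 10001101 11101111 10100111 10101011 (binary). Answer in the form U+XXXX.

U+F9EB

Offset 0: leading byte 0xED = 11101101 → 3-byte char #1 = ED 96 B3.
Offset 3: leading byte 0x49 = 01001001 → 1-byte char #2 = 49.
Offset 4: leading byte 0xEB = 11101011 → 3-byte char #3 = EB AC 8D.
Offset 7: leading byte 0xF0 = 11110000 → 4-byte char #4 = F0 9D 9A 9B.
Offset 11: leading byte 0xF0 = 11110000 → 4-byte char #5 = F0 9F 9A B3.
Offset 15: leading byte 0xE2 = 11100010 → 3-byte char #6 = E2 BB B9.
Offset 18: leading byte 0xE1 = 11100001 → 3-byte char #7 = E1 8E 90.
Offset 21: leading byte 0xE5 = 11100101 → 3-byte char #8 = E5 AB 86.
Offset 24: leading byte 0xF0 = 11110000 → 4-byte char #9 = F0 90 8D 86.
Offset 28: leading byte 0xD2 = 11010010 → 2-byte char #10 = D2 8D.
Offset 30: leading byte 0xEF = 11101111 → 3-byte char #11 = EF A7 AB.
Leading byte 0xEF = 11101111 matches 1110xxxx → 3-byte sequence.
Byte 1: 0xEF = 11101111, payload 1111 (4 bits).
Byte 2: 0xA7 = 10100111 (10xxxxxx ✓), payload 100111.
Byte 3: 0xAB = 10101011 (10xxxxxx ✓), payload 101011.
Concatenate: 1111100111101011 = 0xF9EB (16 bits → U+F9EB).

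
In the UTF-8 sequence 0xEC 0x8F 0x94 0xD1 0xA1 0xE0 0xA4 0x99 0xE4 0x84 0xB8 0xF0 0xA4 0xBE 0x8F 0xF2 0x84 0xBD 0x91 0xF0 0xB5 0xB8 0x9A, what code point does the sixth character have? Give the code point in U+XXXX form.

Offset 0: leading byte 0xEC = 11101100 → 3-byte char #1 = EC 8F 94.
Offset 3: leading byte 0xD1 = 11010001 → 2-byte char #2 = D1 A1.
Offset 5: leading byte 0xE0 = 11100000 → 3-byte char #3 = E0 A4 99.
Offset 8: leading byte 0xE4 = 11100100 → 3-byte char #4 = E4 84 B8.
Offset 11: leading byte 0xF0 = 11110000 → 4-byte char #5 = F0 A4 BE 8F.
Offset 15: leading byte 0xF2 = 11110010 → 4-byte char #6 = F2 84 BD 91.
Leading byte 0xF2 = 11110010 matches 11110xxx → 4-byte sequence.
Byte 1: 0xF2 = 11110010, payload 010 (3 bits).
Byte 2: 0x84 = 10000100 (10xxxxxx ✓), payload 000100.
Byte 3: 0xBD = 10111101 (10xxxxxx ✓), payload 111101.
Byte 4: 0x91 = 10010001 (10xxxxxx ✓), payload 010001.
Concatenate: 010000100111101010001 = 0x84F51 (21 bits → U+84F51).

U+84F51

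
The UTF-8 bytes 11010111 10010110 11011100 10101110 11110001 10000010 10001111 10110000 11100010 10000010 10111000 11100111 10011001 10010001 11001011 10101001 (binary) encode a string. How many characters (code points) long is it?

6

Byte at offset 0: 0xD7 = 11010111 → 2-byte char (#1). Advance 2.
Byte at offset 2: 0xDC = 11011100 → 2-byte char (#2). Advance 2.
Byte at offset 4: 0xF1 = 11110001 → 4-byte char (#3). Advance 4.
Byte at offset 8: 0xE2 = 11100010 → 3-byte char (#4). Advance 3.
Byte at offset 11: 0xE7 = 11100111 → 3-byte char (#5). Advance 3.
Byte at offset 14: 0xCB = 11001011 → 2-byte char (#6). Advance 2.
Reached end at offset 16 after 6 code points.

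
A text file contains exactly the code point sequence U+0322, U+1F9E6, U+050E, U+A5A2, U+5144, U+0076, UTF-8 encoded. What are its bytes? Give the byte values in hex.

U+0322: 2-byte form → CC A2.
U+1F9E6: 4-byte form → F0 9F A7 A6.
U+050E: 2-byte form → D4 8E.
U+A5A2: 3-byte form → EA 96 A2.
U+5144: 3-byte form → E5 85 84.
U+0076: 1-byte form → 76.
Concatenated (15 bytes): CC A2 F0 9F A7 A6 D4 8E EA 96 A2 E5 85 84 76.

CC A2 F0 9F A7 A6 D4 8E EA 96 A2 E5 85 84 76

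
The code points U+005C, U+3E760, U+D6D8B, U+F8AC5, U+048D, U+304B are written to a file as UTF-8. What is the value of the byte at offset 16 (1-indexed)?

0xE3

1-indexed offset 16 is 0-indexed offset 15.
U+005C → 1-byte form 5C at offsets 0–0.
U+3E760 → 4-byte form F0 BE 9D A0 at offsets 1–4.
U+D6D8B → 4-byte form F3 96 B6 8B at offsets 5–8.
U+F8AC5 → 4-byte form F3 B8 AB 85 at offsets 9–12.
U+048D → 2-byte form D2 8D at offsets 13–14.
U+304B → 3-byte form E3 81 8B at offsets 15–17.
Offset 15 falls in char 6's range; it's byte 1 of E3 81 8B = 0xE3.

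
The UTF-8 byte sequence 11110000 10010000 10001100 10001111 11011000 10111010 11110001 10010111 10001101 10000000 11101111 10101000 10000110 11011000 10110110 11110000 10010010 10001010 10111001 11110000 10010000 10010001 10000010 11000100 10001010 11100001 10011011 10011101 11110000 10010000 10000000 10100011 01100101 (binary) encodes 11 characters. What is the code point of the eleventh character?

U+0065

Offset 0: leading byte 0xF0 = 11110000 → 4-byte char #1 = F0 90 8C 8F.
Offset 4: leading byte 0xD8 = 11011000 → 2-byte char #2 = D8 BA.
Offset 6: leading byte 0xF1 = 11110001 → 4-byte char #3 = F1 97 8D 80.
Offset 10: leading byte 0xEF = 11101111 → 3-byte char #4 = EF A8 86.
Offset 13: leading byte 0xD8 = 11011000 → 2-byte char #5 = D8 B6.
Offset 15: leading byte 0xF0 = 11110000 → 4-byte char #6 = F0 92 8A B9.
Offset 19: leading byte 0xF0 = 11110000 → 4-byte char #7 = F0 90 91 82.
Offset 23: leading byte 0xC4 = 11000100 → 2-byte char #8 = C4 8A.
Offset 25: leading byte 0xE1 = 11100001 → 3-byte char #9 = E1 9B 9D.
Offset 28: leading byte 0xF0 = 11110000 → 4-byte char #10 = F0 90 80 A3.
Offset 32: leading byte 0x65 = 01100101 → 1-byte char #11 = 65.
Leading byte 0x65 = 01100101 matches 0xxxxxxx → 1-byte sequence.
Byte 1: 0x65 = 01100101, payload 1100101 (7 bits).
Concatenate: 1100101 = 0x65 (7 bits → U+0065).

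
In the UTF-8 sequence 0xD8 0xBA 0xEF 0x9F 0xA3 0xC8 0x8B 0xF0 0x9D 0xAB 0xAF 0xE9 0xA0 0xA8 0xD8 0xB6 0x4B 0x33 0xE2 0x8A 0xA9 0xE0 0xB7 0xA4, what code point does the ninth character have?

U+22A9

Offset 0: leading byte 0xD8 = 11011000 → 2-byte char #1 = D8 BA.
Offset 2: leading byte 0xEF = 11101111 → 3-byte char #2 = EF 9F A3.
Offset 5: leading byte 0xC8 = 11001000 → 2-byte char #3 = C8 8B.
Offset 7: leading byte 0xF0 = 11110000 → 4-byte char #4 = F0 9D AB AF.
Offset 11: leading byte 0xE9 = 11101001 → 3-byte char #5 = E9 A0 A8.
Offset 14: leading byte 0xD8 = 11011000 → 2-byte char #6 = D8 B6.
Offset 16: leading byte 0x4B = 01001011 → 1-byte char #7 = 4B.
Offset 17: leading byte 0x33 = 00110011 → 1-byte char #8 = 33.
Offset 18: leading byte 0xE2 = 11100010 → 3-byte char #9 = E2 8A A9.
Leading byte 0xE2 = 11100010 matches 1110xxxx → 3-byte sequence.
Byte 1: 0xE2 = 11100010, payload 0010 (4 bits).
Byte 2: 0x8A = 10001010 (10xxxxxx ✓), payload 001010.
Byte 3: 0xA9 = 10101001 (10xxxxxx ✓), payload 101001.
Concatenate: 0010001010101001 = 0x22A9 (16 bits → U+22A9).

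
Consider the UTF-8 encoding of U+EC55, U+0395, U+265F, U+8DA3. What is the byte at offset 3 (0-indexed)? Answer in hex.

U+EC55 → 3-byte form EE B1 95 at offsets 0–2.
U+0395 → 2-byte form CE 95 at offsets 3–4.
Offset 3 falls in char 2's range; it's byte 1 of CE 95 = 0xCE.

0xCE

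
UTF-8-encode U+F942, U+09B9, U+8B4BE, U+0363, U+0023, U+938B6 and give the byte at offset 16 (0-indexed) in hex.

U+F942 → 3-byte form EF A5 82 at offsets 0–2.
U+09B9 → 3-byte form E0 A6 B9 at offsets 3–5.
U+8B4BE → 4-byte form F2 8B 92 BE at offsets 6–9.
U+0363 → 2-byte form CD A3 at offsets 10–11.
U+0023 → 1-byte form 23 at offsets 12–12.
U+938B6 → 4-byte form F2 93 A2 B6 at offsets 13–16.
Offset 16 falls in char 6's range; it's byte 4 of F2 93 A2 B6 = 0xB6.

0xB6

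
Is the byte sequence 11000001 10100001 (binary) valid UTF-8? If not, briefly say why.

invalid (overlong encoding)

Leading byte 0xC1 = 11000001 → 2-byte form.
Continuation bytes all match 10xxxxxx. Payload decodes to 0x61.
But 0x61 < 0x80, the minimum for a 2-byte sequence — this is an overlong encoding.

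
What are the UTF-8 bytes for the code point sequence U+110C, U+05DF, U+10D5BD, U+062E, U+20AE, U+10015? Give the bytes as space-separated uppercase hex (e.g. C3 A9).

E1 84 8C D7 9F F4 8D 96 BD D8 AE E2 82 AE F0 90 80 95

U+110C: 3-byte form → E1 84 8C.
U+05DF: 2-byte form → D7 9F.
U+10D5BD: 4-byte form → F4 8D 96 BD.
U+062E: 2-byte form → D8 AE.
U+20AE: 3-byte form → E2 82 AE.
U+10015: 4-byte form → F0 90 80 95.
Concatenated (18 bytes): E1 84 8C D7 9F F4 8D 96 BD D8 AE E2 82 AE F0 90 80 95.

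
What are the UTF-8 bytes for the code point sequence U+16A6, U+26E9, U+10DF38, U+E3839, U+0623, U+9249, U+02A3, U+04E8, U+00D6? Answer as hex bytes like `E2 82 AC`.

E1 9A A6 E2 9B A9 F4 8D BC B8 F3 A3 A0 B9 D8 A3 E9 89 89 CA A3 D3 A8 C3 96

U+16A6: 3-byte form → E1 9A A6.
U+26E9: 3-byte form → E2 9B A9.
U+10DF38: 4-byte form → F4 8D BC B8.
U+E3839: 4-byte form → F3 A3 A0 B9.
U+0623: 2-byte form → D8 A3.
U+9249: 3-byte form → E9 89 89.
U+02A3: 2-byte form → CA A3.
U+04E8: 2-byte form → D3 A8.
U+00D6: 2-byte form → C3 96.
Concatenated (25 bytes): E1 9A A6 E2 9B A9 F4 8D BC B8 F3 A3 A0 B9 D8 A3 E9 89 89 CA A3 D3 A8 C3 96.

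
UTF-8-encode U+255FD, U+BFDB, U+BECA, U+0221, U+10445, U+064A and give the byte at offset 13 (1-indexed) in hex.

0xF0

1-indexed offset 13 is 0-indexed offset 12.
U+255FD → 4-byte form F0 A5 97 BD at offsets 0–3.
U+BFDB → 3-byte form EB BF 9B at offsets 4–6.
U+BECA → 3-byte form EB BB 8A at offsets 7–9.
U+0221 → 2-byte form C8 A1 at offsets 10–11.
U+10445 → 4-byte form F0 90 91 85 at offsets 12–15.
Offset 12 falls in char 5's range; it's byte 1 of F0 90 91 85 = 0xF0.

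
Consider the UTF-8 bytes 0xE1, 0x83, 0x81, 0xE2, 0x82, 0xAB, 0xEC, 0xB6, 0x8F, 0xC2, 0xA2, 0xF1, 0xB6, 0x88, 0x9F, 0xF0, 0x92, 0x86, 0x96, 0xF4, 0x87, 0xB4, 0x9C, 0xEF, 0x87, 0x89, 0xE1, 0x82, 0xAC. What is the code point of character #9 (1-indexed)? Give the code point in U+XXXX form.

Offset 0: leading byte 0xE1 = 11100001 → 3-byte char #1 = E1 83 81.
Offset 3: leading byte 0xE2 = 11100010 → 3-byte char #2 = E2 82 AB.
Offset 6: leading byte 0xEC = 11101100 → 3-byte char #3 = EC B6 8F.
Offset 9: leading byte 0xC2 = 11000010 → 2-byte char #4 = C2 A2.
Offset 11: leading byte 0xF1 = 11110001 → 4-byte char #5 = F1 B6 88 9F.
Offset 15: leading byte 0xF0 = 11110000 → 4-byte char #6 = F0 92 86 96.
Offset 19: leading byte 0xF4 = 11110100 → 4-byte char #7 = F4 87 B4 9C.
Offset 23: leading byte 0xEF = 11101111 → 3-byte char #8 = EF 87 89.
Offset 26: leading byte 0xE1 = 11100001 → 3-byte char #9 = E1 82 AC.
Leading byte 0xE1 = 11100001 matches 1110xxxx → 3-byte sequence.
Byte 1: 0xE1 = 11100001, payload 0001 (4 bits).
Byte 2: 0x82 = 10000010 (10xxxxxx ✓), payload 000010.
Byte 3: 0xAC = 10101100 (10xxxxxx ✓), payload 101100.
Concatenate: 0001000010101100 = 0x10AC (16 bits → U+10AC).

U+10AC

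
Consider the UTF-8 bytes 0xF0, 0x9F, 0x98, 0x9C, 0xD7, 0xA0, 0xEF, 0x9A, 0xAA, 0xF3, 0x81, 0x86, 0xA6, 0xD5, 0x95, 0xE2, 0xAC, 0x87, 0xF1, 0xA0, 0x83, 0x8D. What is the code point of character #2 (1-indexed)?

Offset 0: leading byte 0xF0 = 11110000 → 4-byte char #1 = F0 9F 98 9C.
Offset 4: leading byte 0xD7 = 11010111 → 2-byte char #2 = D7 A0.
Leading byte 0xD7 = 11010111 matches 110xxxxx → 2-byte sequence.
Byte 1: 0xD7 = 11010111, payload 10111 (5 bits).
Byte 2: 0xA0 = 10100000 (10xxxxxx ✓), payload 100000.
Concatenate: 10111100000 = 0x5E0 (11 bits → U+05E0).

U+05E0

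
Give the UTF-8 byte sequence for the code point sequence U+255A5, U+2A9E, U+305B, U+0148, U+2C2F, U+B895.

U+255A5: 4-byte form → F0 A5 96 A5.
U+2A9E: 3-byte form → E2 AA 9E.
U+305B: 3-byte form → E3 81 9B.
U+0148: 2-byte form → C5 88.
U+2C2F: 3-byte form → E2 B0 AF.
U+B895: 3-byte form → EB A2 95.
Concatenated (18 bytes): F0 A5 96 A5 E2 AA 9E E3 81 9B C5 88 E2 B0 AF EB A2 95.

F0 A5 96 A5 E2 AA 9E E3 81 9B C5 88 E2 B0 AF EB A2 95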